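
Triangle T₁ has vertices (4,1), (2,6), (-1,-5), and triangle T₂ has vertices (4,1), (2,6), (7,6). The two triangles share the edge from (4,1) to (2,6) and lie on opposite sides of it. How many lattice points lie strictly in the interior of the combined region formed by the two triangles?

28

The union is the simple quadrilateral with vertices (4,1), (-1,-5), (2,6), (7,6) in order.
By the shoelace formula, twice the signed area is |[4·(-5) − (-1)·1] + [(-1)·6 − 2·(-5)] + [2·6 − 7·6] + [7·1 − 4·6]| = 62, so the area is 31.
The number of boundary lattice points is Σ gcd(|Δx|,|Δy|) = gcd(5,6) + gcd(3,11) + gcd(5,0) + gcd(3,5) = 1+1+5+1 = 8.
By Pick's theorem I = A − B/2 + 1 = 31 − 8/2 + 1 = 28.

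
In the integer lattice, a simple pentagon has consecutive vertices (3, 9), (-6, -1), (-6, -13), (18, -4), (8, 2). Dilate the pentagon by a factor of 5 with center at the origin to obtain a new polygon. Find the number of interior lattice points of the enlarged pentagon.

6391

Using the shoelace formula, 2A = |[3·(-1) − (-6)·9] + [(-6)·(-13) − (-6)·(-1)] + [(-6)·(-4) − 18·(-13)] + [18·2 − 8·(-4)] + [8·9 − 3·2]| = 515, so the area is 515/2.
Along each edge there are gcd(|Δx|,|Δy|)+1 lattice points, so counting each shared vertex once the boundary has gcd(9,10) + gcd(0,12) + gcd(24,9) + gcd(10,6) + gcd(5,7) = 1+12+3+2+1 = 19.
Scaling by 5 multiplies the area by 5² = 25 (so the new area is 12875/2) and multiplies the boundary lattice-point count by 5, giving 95.
By Pick's theorem, the interior count of the dilated polygon is 12875/2 − 95/2 + 1 = 6391.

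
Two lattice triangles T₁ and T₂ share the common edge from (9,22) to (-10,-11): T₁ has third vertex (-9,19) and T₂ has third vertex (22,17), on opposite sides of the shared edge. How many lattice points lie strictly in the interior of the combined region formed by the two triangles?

The union is the simple quadrilateral with vertices (9,22), (-9,19), (-10,-11), (22,17) in order.
Using the shoelace formula, 2A = |[9·19 − (-9)·22] + [(-9)·(-11) − (-10)·19] + [(-10)·17 − 22·(-11)] + [22·22 − 9·17]| = 1061, so the area is 530.5.
Summing gcd(|Δx|,|Δy|) over the edges gives the boundary count: gcd(18,3) + gcd(1,30) + gcd(32,28) + gcd(13,5) = 3+1+4+1 = 9.
By Pick's theorem I = A − B/2 + 1 = 530.5 − 9/2 + 1 = 527.

527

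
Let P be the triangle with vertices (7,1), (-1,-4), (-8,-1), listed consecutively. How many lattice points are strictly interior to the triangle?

The shoelace formula gives twice the area as |(7·(-4) − (-1)·1) + ((-1)·(-1) − (-8)·(-4)) + ((-8)·1 − 7·(-1))| = 59, so the area is 59/2.
The number of boundary lattice points is Σ gcd(|Δx|,|Δy|) = gcd(8,5) + gcd(7,3) + gcd(15,2) = 1+1+1 = 3.
By Pick's theorem A = I + B/2 − 1, so I = 59/2 − 3/2 + 1 = 29.

29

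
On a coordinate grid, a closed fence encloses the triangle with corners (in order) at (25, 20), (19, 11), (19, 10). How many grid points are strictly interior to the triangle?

1

The shoelace formula gives twice the area as |(25·11 − 19·20) + (19·10 − 19·11) + (19·20 − 25·10)| = 6, so the area is 3.
The number of boundary lattice points is Σ gcd(|Δx|,|Δy|) = gcd(6,9) + gcd(0,1) + gcd(6,10) = 3+1+2 = 6.
By Pick's theorem A = I + B/2 − 1, so I = 3 − 6/2 + 1 = 1.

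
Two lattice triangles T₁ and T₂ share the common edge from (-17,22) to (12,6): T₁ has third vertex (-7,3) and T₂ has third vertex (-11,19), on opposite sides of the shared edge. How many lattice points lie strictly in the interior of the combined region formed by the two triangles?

The union is the simple quadrilateral with vertices (-17,22), (-7,3), (12,6), (-11,19) in order.
Using the shoelace formula, 2A = |[(-17)·3 − (-7)·22] + [(-7)·6 − 12·3] + [12·19 − (-11)·6] + [(-11)·22 − (-17)·19]| = 400, so the area is 200.
The number of boundary lattice points is Σ gcd(|Δx|,|Δy|) = gcd(10,19) + gcd(19,3) + gcd(23,13) + gcd(6,3) = 1+1+1+3 = 6.
By Pick's theorem I = A − B/2 + 1 = 200 − 6/2 + 1 = 198.

198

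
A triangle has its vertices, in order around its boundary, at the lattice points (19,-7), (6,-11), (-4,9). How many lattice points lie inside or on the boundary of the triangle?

157

The shoelace formula gives twice the area as |(19·(-11) − 6·(-7)) + (6·9 − (-4)·(-11)) + ((-4)·(-7) − 19·9)| = 300, so the area is 150.
Summing gcd(|Δx|,|Δy|) over the edges gives the boundary count: gcd(13,4) + gcd(10,20) + gcd(23,16) = 1+10+1 = 12.
Pick's theorem gives I = A − B/2 + 1 = 150 − 12/2 + 1 = 145, so the closed region contains I + B = 145 + 12 = 157 lattice points.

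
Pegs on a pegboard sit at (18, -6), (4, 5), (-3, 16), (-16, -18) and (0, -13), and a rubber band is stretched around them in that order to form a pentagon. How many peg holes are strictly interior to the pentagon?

By the shoelace formula, twice the signed area is |[18·5 − 4·(-6)] + [4·16 − (-3)·5] + [(-3)·(-18) − (-16)·16] + [(-16)·(-13) − 0·(-18)] + [0·(-6) − 18·(-13)]| = 945, so the area is 472.5.
The number of boundary lattice points is Σ gcd(|Δx|,|Δy|) = gcd(14,11) + gcd(7,11) + gcd(13,34) + gcd(16,5) + gcd(18,7) = 1+1+1+1+1 = 5.
By Pick's theorem A = I + B/2 − 1, so I = 472.5 − 5/2 + 1 = 471.

471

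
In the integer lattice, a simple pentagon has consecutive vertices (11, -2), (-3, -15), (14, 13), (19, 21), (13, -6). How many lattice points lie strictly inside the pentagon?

By the shoelace formula, twice the signed area is |(11·(-15) − (-3)·(-2)) + ((-3)·13 − 14·(-15)) + (14·21 − 19·13) + (19·(-6) − 13·21) + (13·(-2) − 11·(-6))| = 300, so the area is 150.
Along each edge there are gcd(|Δx|,|Δy|)+1 lattice points, so counting each shared vertex once the boundary has gcd(14,13) + gcd(17,28) + gcd(5,8) + gcd(6,27) + gcd(2,4) = 1+1+1+3+2 = 8.
By Pick's theorem A = I + B/2 − 1, so I = 150 − 8/2 + 1 = 147.

147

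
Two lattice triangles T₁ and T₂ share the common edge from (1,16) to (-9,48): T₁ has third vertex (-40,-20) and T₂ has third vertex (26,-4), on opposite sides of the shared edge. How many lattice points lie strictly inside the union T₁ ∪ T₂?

1133

The union is the simple quadrilateral with vertices (1,16), (-40,-20), (-9,48), (26,-4) in order.
Using the shoelace formula, 2A = |(1·(-20) − (-40)·16) + ((-40)·48 − (-9)·(-20)) + ((-9)·(-4) − 26·48) + (26·16 − 1·(-4))| = 2272, so the area is 1136.
The number of boundary lattice points is Σ gcd(|Δx|,|Δy|) = gcd(41,36) + gcd(31,68) + gcd(35,52) + gcd(25,20) = 1+1+1+5 = 8.
By Pick's theorem I = A − B/2 + 1 = 1136 − 8/2 + 1 = 1133.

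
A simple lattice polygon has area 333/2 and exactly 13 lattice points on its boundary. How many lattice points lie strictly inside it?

161

Pick's theorem A = I + B/2 − 1 rearranges to I = A − B/2 + 1 = 333/2 − 13/2 + 1 = 161.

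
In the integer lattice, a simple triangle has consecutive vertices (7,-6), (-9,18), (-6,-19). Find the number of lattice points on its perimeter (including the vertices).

22

Summing gcd(|Δx|,|Δy|) over the edges gives the boundary count: gcd(16,24) + gcd(3,37) + gcd(13,13) = 8+1+13 = 22.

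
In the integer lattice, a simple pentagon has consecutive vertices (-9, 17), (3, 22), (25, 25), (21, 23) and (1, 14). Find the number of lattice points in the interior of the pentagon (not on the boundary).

128

By the shoelace formula, twice the signed area is |[(-9)·22 − 3·17] + [3·25 − 25·22] + [25·23 − 21·25] + [21·14 − 1·23] + [1·17 − (-9)·14]| = 260, so the area is 130.
The number of boundary lattice points is Σ gcd(|Δx|,|Δy|) = gcd(12,5) + gcd(22,3) + gcd(4,2) + gcd(20,9) + gcd(10,3) = 1+1+2+1+1 = 6.
By Pick's theorem A = I + B/2 − 1, so I = 130 − 6/2 + 1 = 128.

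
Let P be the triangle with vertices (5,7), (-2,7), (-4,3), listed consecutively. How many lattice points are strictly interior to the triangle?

By the shoelace formula, twice the signed area is |(5·7 − (-2)·7) + ((-2)·3 − (-4)·7) + ((-4)·7 − 5·3)| = 28, so the area is 14.
Along each edge there are gcd(|Δx|,|Δy|)+1 lattice points, so counting each shared vertex once the boundary has gcd(7,0) + gcd(2,4) + gcd(9,4) = 7+2+1 = 10.
Pick's theorem gives I = A − B/2 + 1 = 14 − 10/2 + 1 = 10.

10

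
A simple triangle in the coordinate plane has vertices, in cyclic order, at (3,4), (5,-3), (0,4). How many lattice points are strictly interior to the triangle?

By the shoelace formula, twice the signed area is |[3·(-3) − 5·4] + [5·4 − 0·(-3)] + [0·4 − 3·4]| = 21, so the area is 21/2.
The number of boundary lattice points is Σ gcd(|Δx|,|Δy|) = gcd(2,7) + gcd(5,7) + gcd(3,0) = 1+1+3 = 5.
Pick's theorem gives I = A − B/2 + 1 = 21/2 − 5/2 + 1 = 9.

9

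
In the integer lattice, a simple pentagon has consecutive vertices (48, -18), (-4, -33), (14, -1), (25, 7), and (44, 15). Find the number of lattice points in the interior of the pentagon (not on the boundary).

By the shoelace formula, twice the signed area is |(48·(-33) − (-4)·(-18)) + ((-4)·(-1) − 14·(-33)) + (14·7 − 25·(-1)) + (25·15 − 44·7) + (44·(-18) − 48·15)| = 2512, so the area is 1256.
Along each edge there are gcd(|Δx|,|Δy|)+1 lattice points, so counting each shared vertex once the boundary has gcd(52,15) + gcd(18,32) + gcd(11,8) + gcd(19,8) + gcd(4,33) = 1+2+1+1+1 = 6.
By Pick's theorem A = I + B/2 − 1, so I = 1256 − 6/2 + 1 = 1254.

1254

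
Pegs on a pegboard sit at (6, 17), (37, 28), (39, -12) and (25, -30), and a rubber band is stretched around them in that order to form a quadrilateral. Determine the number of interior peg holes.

1129

The shoelace formula gives twice the area as |[6·28 − 37·17] + [37·(-12) − 39·28] + [39·(-30) − 25·(-12)] + [25·17 − 6·(-30)]| = 2262, so the area is 1131.
Summing gcd(|Δx|,|Δy|) over the edges gives the boundary count: gcd(31,11) + gcd(2,40) + gcd(14,18) + gcd(19,47) = 1+2+2+1 = 6.
By Pick's theorem A = I + B/2 − 1, so I = 1131 − 6/2 + 1 = 1129.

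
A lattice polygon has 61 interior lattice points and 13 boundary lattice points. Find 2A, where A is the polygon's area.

By Pick's theorem, A = I + B/2 − 1 = 61 + 13/2 − 1 = 133/2.
Hence 2A = 133.

133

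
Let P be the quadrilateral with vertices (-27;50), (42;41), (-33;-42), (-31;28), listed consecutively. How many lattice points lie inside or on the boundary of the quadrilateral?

3324

By the shoelace formula, twice the signed area is |((-27)·41 − 42·50) + (42·(-42) − (-33)·41) + ((-33)·28 − (-31)·(-42)) + ((-31)·50 − (-27)·28)| = 6638, so the area is 3319.
The number of boundary lattice points is Σ gcd(|Δx|,|Δy|) = gcd(69,9) + gcd(75,83) + gcd(2,70) + gcd(4,22) = 3+1+2+2 = 8.
Pick's theorem gives I = A − B/2 + 1 = 3319 − 8/2 + 1 = 3316, so the closed region contains I + B = 3316 + 8 = 3324 lattice points.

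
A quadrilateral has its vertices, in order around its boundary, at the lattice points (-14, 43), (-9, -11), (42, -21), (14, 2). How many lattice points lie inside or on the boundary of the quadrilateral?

The shoelace formula gives twice the area as |[(-14)·(-11) − (-9)·43] + [(-9)·(-21) − 42·(-11)] + [42·2 − 14·(-21)] + [14·43 − (-14)·2]| = 2200, so the area is 1100.
The number of boundary lattice points is Σ gcd(|Δx|,|Δy|) = gcd(5,54) + gcd(51,10) + gcd(28,23) + gcd(28,41) = 1+1+1+1 = 4.
Pick's theorem gives I = A − B/2 + 1 = 1100 − 4/2 + 1 = 1099, so the closed region contains I + B = 1099 + 4 = 1103 lattice points.

1103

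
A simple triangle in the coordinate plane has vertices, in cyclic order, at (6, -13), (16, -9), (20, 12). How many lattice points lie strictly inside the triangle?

Using the shoelace formula, 2A = |[6·(-9) − 16·(-13)] + [16·12 − 20·(-9)] + [20·(-13) − 6·12]| = 194, so the area is 97.
Along each edge there are gcd(|Δx|,|Δy|)+1 lattice points, so counting each shared vertex once the boundary has gcd(10,4) + gcd(4,21) + gcd(14,25) = 2+1+1 = 4.
By Pick's theorem A = I + B/2 − 1, so I = 97 − 4/2 + 1 = 96.

96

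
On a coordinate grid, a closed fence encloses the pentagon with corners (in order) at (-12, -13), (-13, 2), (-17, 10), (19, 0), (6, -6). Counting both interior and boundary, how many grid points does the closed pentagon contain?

377

Using the shoelace formula, 2A = |((-12)·2 − (-13)·(-13)) + ((-13)·10 − (-17)·2) + ((-17)·0 − 19·10) + (19·(-6) − 6·0) + (6·(-13) − (-12)·(-6))| = 743, so the area is 371.5.
The number of boundary lattice points is Σ gcd(|Δx|,|Δy|) = gcd(1,15) + gcd(4,8) + gcd(36,10) + gcd(13,6) + gcd(18,7) = 1+4+2+1+1 = 9.
Pick's theorem gives I = A − B/2 + 1 = 371.5 − 9/2 + 1 = 368, so the closed region contains I + B = 368 + 9 = 377 lattice points.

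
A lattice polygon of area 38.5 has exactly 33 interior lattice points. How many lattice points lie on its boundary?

Pick's theorem gives A = I + B/2 − 1, so B = 2(A − I + 1) = 2(38.5 − 33 + 1) = 13.

13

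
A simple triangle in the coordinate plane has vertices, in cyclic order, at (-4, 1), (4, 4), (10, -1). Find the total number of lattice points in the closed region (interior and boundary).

32

By the shoelace formula, twice the signed area is |((-4)·4 − 4·1) + (4·(-1) − 10·4) + (10·1 − (-4)·(-1))| = 58, so the area is 29.
Along each edge there are gcd(|Δx|,|Δy|)+1 lattice points, so counting each shared vertex once the boundary has gcd(8,3) + gcd(6,5) + gcd(14,2) = 1+1+2 = 4.
Pick's theorem gives I = A − B/2 + 1 = 29 − 4/2 + 1 = 28, so the closed region contains I + B = 28 + 4 = 32 lattice points.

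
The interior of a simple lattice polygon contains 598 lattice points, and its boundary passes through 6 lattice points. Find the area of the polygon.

By Pick's theorem, A = I + B/2 − 1 = 598 + 6/2 − 1 = 600.

600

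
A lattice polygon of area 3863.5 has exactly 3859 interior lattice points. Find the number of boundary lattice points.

Pick's theorem gives A = I + B/2 − 1, so B = 2(A − I + 1) = 2(3863.5 − 3859 + 1) = 11.

11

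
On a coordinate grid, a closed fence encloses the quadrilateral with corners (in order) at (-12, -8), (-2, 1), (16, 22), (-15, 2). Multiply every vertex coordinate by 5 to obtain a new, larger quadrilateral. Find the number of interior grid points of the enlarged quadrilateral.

5211

By the shoelace formula, twice the signed area is |[(-12)·1 − (-2)·(-8)] + [(-2)·22 − 16·1] + [16·2 − (-15)·22] + [(-15)·(-8) − (-12)·2]| = 418, so the area is 209.
Summing gcd(|Δx|,|Δy|) over the edges gives the boundary count: gcd(10,9) + gcd(18,21) + gcd(31,20) + gcd(3,10) = 1+3+1+1 = 6.
Scaling by 5 multiplies the area by 5² = 25 (so the new area is 5225) and multiplies the boundary lattice-point count by 5, giving 30.
By Pick's theorem, the interior count of the dilated polygon is 5225 − 30/2 + 1 = 5211.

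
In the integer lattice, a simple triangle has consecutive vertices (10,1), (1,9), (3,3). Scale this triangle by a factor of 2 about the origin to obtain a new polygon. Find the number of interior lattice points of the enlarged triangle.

73

The shoelace formula gives twice the area as |(10·9 − 1·1) + (1·3 − 3·9) + (3·1 − 10·3)| = 38, so the area is 19.
Along each edge there are gcd(|Δx|,|Δy|)+1 lattice points, so counting each shared vertex once the boundary has gcd(9,8) + gcd(2,6) + gcd(7,2) = 1+2+1 = 4.
Scaling by 2 multiplies the area by 2² = 4 (so the new area is 76) and multiplies the boundary lattice-point count by 2, giving 8.
By Pick's theorem, the interior count of the dilated polygon is 76 − 8/2 + 1 = 73.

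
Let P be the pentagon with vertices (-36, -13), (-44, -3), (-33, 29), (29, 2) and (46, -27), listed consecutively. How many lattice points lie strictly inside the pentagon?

Using the shoelace formula, 2A = |[(-36)·(-3) − (-44)·(-13)] + [(-44)·29 − (-33)·(-3)] + [(-33)·2 − 29·29] + [29·(-27) − 46·2] + [46·(-13) − (-36)·(-27)]| = 5191, so the area is 2595.5.
Summing gcd(|Δx|,|Δy|) over the edges gives the boundary count: gcd(8,10) + gcd(11,32) + gcd(62,27) + gcd(17,29) + gcd(82,14) = 2+1+1+1+2 = 7.
Pick's theorem gives I = A − B/2 + 1 = 2595.5 − 7/2 + 1 = 2593.

2593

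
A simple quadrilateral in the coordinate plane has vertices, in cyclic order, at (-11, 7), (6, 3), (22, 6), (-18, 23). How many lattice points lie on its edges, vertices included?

4

Along each edge there are gcd(|Δx|,|Δy|)+1 lattice points, so counting each shared vertex once the boundary has gcd(17,4) + gcd(16,3) + gcd(40,17) + gcd(7,16) = 1+1+1+1 = 4.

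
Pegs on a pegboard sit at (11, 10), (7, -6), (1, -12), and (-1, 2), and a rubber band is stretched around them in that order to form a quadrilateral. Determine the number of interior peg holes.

Using the shoelace formula, 2A = |(11·(-6) − 7·10) + (7·(-12) − 1·(-6)) + (1·2 − (-1)·(-12)) + ((-1)·10 − 11·2)| = 256, so the area is 128.
Summing gcd(|Δx|,|Δy|) over the edges gives the boundary count: gcd(4,16) + gcd(6,6) + gcd(2,14) + gcd(12,8) = 4+6+2+4 = 16.
Pick's theorem gives I = A − B/2 + 1 = 128 − 16/2 + 1 = 121.

121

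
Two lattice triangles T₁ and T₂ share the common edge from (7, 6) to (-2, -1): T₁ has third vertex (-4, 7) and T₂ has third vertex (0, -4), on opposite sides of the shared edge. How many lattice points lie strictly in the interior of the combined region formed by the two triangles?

62

The union is the simple quadrilateral with vertices (7, 6), (-4, 7), (-2, -1), (0, -4) in order.
Using the shoelace formula, 2A = |(7·7 − (-4)·6) + ((-4)·(-1) − (-2)·7) + ((-2)·(-4) − 0·(-1)) + (0·6 − 7·(-4))| = 127, so the area is 127/2.
Summing gcd(|Δx|,|Δy|) over the edges gives the boundary count: gcd(11,1) + gcd(2,8) + gcd(2,3) + gcd(7,10) = 1+2+1+1 = 5.
By Pick's theorem I = A − B/2 + 1 = 127/2 − 5/2 + 1 = 62.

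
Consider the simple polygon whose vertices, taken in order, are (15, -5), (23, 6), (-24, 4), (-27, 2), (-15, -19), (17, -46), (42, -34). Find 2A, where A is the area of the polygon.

The shoelace formula gives twice the area as |[15·6 − 23·(-5)] + [23·4 − (-24)·6] + [(-24)·2 − (-27)·4] + [(-27)·(-19) − (-15)·2] + [(-15)·(-46) − 17·(-19)] + [17·(-34) − 42·(-46)] + [42·(-5) − 15·(-34)]| = 3711, so the area is 3711/2.

3711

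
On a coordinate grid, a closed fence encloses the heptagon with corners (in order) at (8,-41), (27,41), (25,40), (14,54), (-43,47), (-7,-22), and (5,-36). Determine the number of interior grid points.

By the shoelace formula, twice the signed area is |(8·41 − 27·(-41)) + (27·40 − 25·41) + (25·54 − 14·40) + (14·47 − (-43)·54) + ((-43)·(-22) − (-7)·47) + ((-7)·(-36) − 5·(-22)) + (5·(-41) − 8·(-36))| = 6980, so the area is 3490.
Summing gcd(|Δx|,|Δy|) over the edges gives the boundary count: gcd(19,82) + gcd(2,1) + gcd(11,14) + gcd(57,7) + gcd(36,69) + gcd(12,14) + gcd(3,5) = 1+1+1+1+3+2+1 = 10.
Pick's theorem gives I = A − B/2 + 1 = 3490 − 10/2 + 1 = 3486.

3486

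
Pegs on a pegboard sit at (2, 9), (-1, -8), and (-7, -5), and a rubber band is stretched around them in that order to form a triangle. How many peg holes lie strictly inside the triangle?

The shoelace formula gives twice the area as |[2·(-8) − (-1)·9] + [(-1)·(-5) − (-7)·(-8)] + [(-7)·9 − 2·(-5)]| = 111, so the area is 111/2.
Along each edge there are gcd(|Δx|,|Δy|)+1 lattice points, so counting each shared vertex once the boundary has gcd(3,17) + gcd(6,3) + gcd(9,14) = 1+3+1 = 5.
Pick's theorem gives I = A − B/2 + 1 = 111/2 − 5/2 + 1 = 54.

54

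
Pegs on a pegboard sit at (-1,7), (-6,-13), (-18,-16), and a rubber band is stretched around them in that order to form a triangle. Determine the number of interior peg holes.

109

Using the shoelace formula, 2A = |((-1)·(-13) − (-6)·7) + ((-6)·(-16) − (-18)·(-13)) + ((-18)·7 − (-1)·(-16))| = 225, so the area is 225/2.
The number of boundary lattice points is Σ gcd(|Δx|,|Δy|) = gcd(5,20) + gcd(12,3) + gcd(17,23) = 5+3+1 = 9.
By Pick's theorem A = I + B/2 − 1, so I = 225/2 − 9/2 + 1 = 109.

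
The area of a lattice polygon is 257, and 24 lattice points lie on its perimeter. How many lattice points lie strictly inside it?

From Pick's theorem, I = A − B/2 + 1 = 257 − 24/2 + 1 = 246.

246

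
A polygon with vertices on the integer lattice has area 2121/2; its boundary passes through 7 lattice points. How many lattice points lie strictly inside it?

From Pick's theorem, I = A − B/2 + 1 = 2121/2 − 7/2 + 1 = 1058.

1058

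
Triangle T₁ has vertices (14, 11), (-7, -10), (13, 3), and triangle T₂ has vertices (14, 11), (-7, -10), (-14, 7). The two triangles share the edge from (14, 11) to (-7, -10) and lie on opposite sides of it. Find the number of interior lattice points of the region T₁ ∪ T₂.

323

The union is the simple quadrilateral with vertices (14, 11), (13, 3), (-7, -10), (-14, 7) in order.
By the shoelace formula, twice the signed area is |[14·3 − 13·11] + [13·(-10) − (-7)·3] + [(-7)·7 − (-14)·(-10)] + [(-14)·11 − 14·7]| = 651, so the area is 325.5.
Summing gcd(|Δx|,|Δy|) over the edges gives the boundary count: gcd(1,8) + gcd(20,13) + gcd(7,17) + gcd(28,4) = 1+1+1+4 = 7.
By Pick's theorem I = A − B/2 + 1 = 325.5 − 7/2 + 1 = 323.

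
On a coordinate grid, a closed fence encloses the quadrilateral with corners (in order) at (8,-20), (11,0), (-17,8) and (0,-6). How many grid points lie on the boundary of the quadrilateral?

8

The number of boundary lattice points is Σ gcd(|Δx|,|Δy|) = gcd(3,20) + gcd(28,8) + gcd(17,14) + gcd(8,14) = 1+4+1+2 = 8.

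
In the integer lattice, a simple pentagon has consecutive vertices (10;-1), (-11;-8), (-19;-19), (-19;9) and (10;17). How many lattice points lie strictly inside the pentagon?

553

The shoelace formula gives twice the area as |[10·(-8) − (-11)·(-1)] + [(-11)·(-19) − (-19)·(-8)] + [(-19)·9 − (-19)·(-19)] + [(-19)·17 − 10·9] + [10·(-1) − 10·17]| = 1159, so the area is 1159/2.
Along each edge there are gcd(|Δx|,|Δy|)+1 lattice points, so counting each shared vertex once the boundary has gcd(21,7) + gcd(8,11) + gcd(0,28) + gcd(29,8) + gcd(0,18) = 7+1+28+1+18 = 55.
Pick's theorem gives I = A − B/2 + 1 = 1159/2 − 55/2 + 1 = 553.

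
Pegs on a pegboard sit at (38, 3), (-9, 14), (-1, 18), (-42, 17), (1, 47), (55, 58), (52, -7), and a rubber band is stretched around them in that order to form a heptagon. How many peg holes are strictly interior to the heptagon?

3169

Using the shoelace formula, 2A = |(38·14 − (-9)·3) + ((-9)·18 − (-1)·14) + ((-1)·17 − (-42)·18) + ((-42)·47 − 1·17) + (1·58 − 55·47) + (55·(-7) − 52·58) + (52·3 − 38·(-7))| = 6347, so the area is 3173.5.
Along each edge there are gcd(|Δx|,|Δy|)+1 lattice points, so counting each shared vertex once the boundary has gcd(47,11) + gcd(8,4) + gcd(41,1) + gcd(43,30) + gcd(54,11) + gcd(3,65) + gcd(14,10) = 1+4+1+1+1+1+2 = 11.
Pick's theorem gives I = A − B/2 + 1 = 3173.5 − 11/2 + 1 = 3169.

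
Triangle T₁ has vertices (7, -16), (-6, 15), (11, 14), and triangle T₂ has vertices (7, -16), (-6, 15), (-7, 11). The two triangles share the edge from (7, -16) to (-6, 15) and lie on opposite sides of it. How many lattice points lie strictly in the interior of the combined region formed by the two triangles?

297

The union is the simple quadrilateral with vertices (7, -16), (11, 14), (-6, 15), (-7, 11) in order.
The shoelace formula gives twice the area as |(7·14 − 11·(-16)) + (11·15 − (-6)·14) + ((-6)·11 − (-7)·15) + ((-7)·(-16) − 7·11)| = 597, so the area is 597/2.
Along each edge there are gcd(|Δx|,|Δy|)+1 lattice points, so counting each shared vertex once the boundary has gcd(4,30) + gcd(17,1) + gcd(1,4) + gcd(14,27) = 2+1+1+1 = 5.
By Pick's theorem I = A − B/2 + 1 = 597/2 − 5/2 + 1 = 297.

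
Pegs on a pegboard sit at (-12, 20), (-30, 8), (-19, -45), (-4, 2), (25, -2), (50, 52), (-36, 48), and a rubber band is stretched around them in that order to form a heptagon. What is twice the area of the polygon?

7274

Using the shoelace formula, 2A = |((-12)·8 − (-30)·20) + ((-30)·(-45) − (-19)·8) + ((-19)·2 − (-4)·(-45)) + ((-4)·(-2) − 25·2) + (25·52 − 50·(-2)) + (50·48 − (-36)·52) + ((-36)·20 − (-12)·48)| = 7274, so the area is 3637.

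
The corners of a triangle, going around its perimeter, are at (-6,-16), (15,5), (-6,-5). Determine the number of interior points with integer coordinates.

100

The shoelace formula gives twice the area as |((-6)·5 − 15·(-16)) + (15·(-5) − (-6)·5) + ((-6)·(-16) − (-6)·(-5))| = 231, so the area is 115.5.
Summing gcd(|Δx|,|Δy|) over the edges gives the boundary count: gcd(21,21) + gcd(21,10) + gcd(0,11) = 21+1+11 = 33.
Pick's theorem gives I = A − B/2 + 1 = 115.5 − 33/2 + 1 = 100.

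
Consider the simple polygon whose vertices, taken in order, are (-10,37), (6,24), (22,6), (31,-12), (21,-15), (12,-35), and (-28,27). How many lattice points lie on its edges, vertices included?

The number of boundary lattice points is Σ gcd(|Δx|,|Δy|) = gcd(16,13) + gcd(16,18) + gcd(9,18) + gcd(10,3) + gcd(9,20) + gcd(40,62) + gcd(18,10) = 1+2+9+1+1+2+2 = 18.

18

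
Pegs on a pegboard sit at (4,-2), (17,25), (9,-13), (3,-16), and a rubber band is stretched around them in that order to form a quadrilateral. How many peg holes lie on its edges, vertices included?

7

The number of boundary lattice points is Σ gcd(|Δx|,|Δy|) = gcd(13,27) + gcd(8,38) + gcd(6,3) + gcd(1,14) = 1+2+3+1 = 7.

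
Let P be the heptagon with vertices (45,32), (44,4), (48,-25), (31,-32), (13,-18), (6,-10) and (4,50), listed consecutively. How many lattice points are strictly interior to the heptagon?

By the shoelace formula, twice the signed area is |[45·4 − 44·32] + [44·(-25) − 48·4] + [48·(-32) − 31·(-25)] + [31·(-18) − 13·(-32)] + [13·(-10) − 6·(-18)] + [6·50 − 4·(-10)] + [4·32 − 45·50]| = 5227, so the area is 2613.5.
The number of boundary lattice points is Σ gcd(|Δx|,|Δy|) = gcd(1,28) + gcd(4,29) + gcd(17,7) + gcd(18,14) + gcd(7,8) + gcd(2,60) + gcd(41,18) = 1+1+1+2+1+2+1 = 9.
Pick's theorem gives I = A − B/2 + 1 = 2613.5 − 9/2 + 1 = 2610.

2610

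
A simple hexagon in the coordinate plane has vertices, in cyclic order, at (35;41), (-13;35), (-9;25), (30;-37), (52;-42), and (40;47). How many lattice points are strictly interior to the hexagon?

3052

Using the shoelace formula, 2A = |[35·35 − (-13)·41] + [(-13)·25 − (-9)·35] + [(-9)·(-37) − 30·25] + [30·(-42) − 52·(-37)] + [52·47 − 40·(-42)] + [40·41 − 35·47]| = 6114, so the area is 3057.
The number of boundary lattice points is Σ gcd(|Δx|,|Δy|) = gcd(48,6) + gcd(4,10) + gcd(39,62) + gcd(22,5) + gcd(12,89) + gcd(5,6) = 6+2+1+1+1+1 = 12.
Pick's theorem gives I = A − B/2 + 1 = 3057 − 12/2 + 1 = 3052.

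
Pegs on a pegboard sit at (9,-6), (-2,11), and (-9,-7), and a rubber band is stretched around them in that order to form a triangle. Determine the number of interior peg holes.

Using the shoelace formula, 2A = |(9·11 − (-2)·(-6)) + ((-2)·(-7) − (-9)·11) + ((-9)·(-6) − 9·(-7))| = 317, so the area is 158.5.
Summing gcd(|Δx|,|Δy|) over the edges gives the boundary count: gcd(11,17) + gcd(7,18) + gcd(18,1) = 1+1+1 = 3.
By Pick's theorem A = I + B/2 − 1, so I = 158.5 − 3/2 + 1 = 158.

158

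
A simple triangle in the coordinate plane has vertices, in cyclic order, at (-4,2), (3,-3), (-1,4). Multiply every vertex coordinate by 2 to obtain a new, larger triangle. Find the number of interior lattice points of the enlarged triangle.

56

The shoelace formula gives twice the area as |((-4)·(-3) − 3·2) + (3·4 − (-1)·(-3)) + ((-1)·2 − (-4)·4)| = 29, so the area is 29/2.
The number of boundary lattice points is Σ gcd(|Δx|,|Δy|) = gcd(7,5) + gcd(4,7) + gcd(3,2) = 1+1+1 = 3.
Scaling by 2 multiplies the area by 2² = 4 (so the new area is 58) and multiplies the boundary lattice-point count by 2, giving 6.
By Pick's theorem, the interior count of the dilated polygon is 58 − 6/2 + 1 = 56.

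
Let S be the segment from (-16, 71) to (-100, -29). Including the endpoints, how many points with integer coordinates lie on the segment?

The number of lattice points on a segment between lattice points is gcd(|Δx|,|Δy|) + 1 = gcd(84,100) + 1 = 4 + 1 = 5.

5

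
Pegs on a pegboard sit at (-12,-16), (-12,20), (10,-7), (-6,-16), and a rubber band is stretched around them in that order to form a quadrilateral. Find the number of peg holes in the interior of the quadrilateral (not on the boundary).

By the shoelace formula, twice the signed area is |((-12)·20 − (-12)·(-16)) + ((-12)·(-7) − 10·20) + (10·(-16) − (-6)·(-7)) + ((-6)·(-16) − (-12)·(-16))| = 846, so the area is 423.
Summing gcd(|Δx|,|Δy|) over the edges gives the boundary count: gcd(0,36) + gcd(22,27) + gcd(16,9) + gcd(6,0) = 36+1+1+6 = 44.
By Pick's theorem A = I + B/2 − 1, so I = 423 − 44/2 + 1 = 402.

402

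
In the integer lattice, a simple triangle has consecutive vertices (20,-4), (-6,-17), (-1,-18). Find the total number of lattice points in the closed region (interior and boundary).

Using the shoelace formula, 2A = |(20·(-17) − (-6)·(-4)) + ((-6)·(-18) − (-1)·(-17)) + ((-1)·(-4) − 20·(-18))| = 91, so the area is 45.5.
The number of boundary lattice points is Σ gcd(|Δx|,|Δy|) = gcd(26,13) + gcd(5,1) + gcd(21,14) = 13+1+7 = 21.
Pick's theorem gives I = A − B/2 + 1 = 45.5 − 21/2 + 1 = 36, so the closed region contains I + B = 36 + 21 = 57 lattice points.

57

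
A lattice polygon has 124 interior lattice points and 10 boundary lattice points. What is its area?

Pick's theorem states A = I + B/2 − 1, so A = 124 + 10/2 − 1 = 128.

128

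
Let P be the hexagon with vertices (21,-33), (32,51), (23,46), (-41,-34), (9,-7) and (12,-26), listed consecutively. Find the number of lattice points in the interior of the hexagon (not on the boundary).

The shoelace formula gives twice the area as |[21·51 − 32·(-33)] + [32·46 − 23·51] + [23·(-34) − (-41)·46] + [(-41)·(-7) − 9·(-34)] + [9·(-26) − 12·(-7)] + [12·(-33) − 21·(-26)]| = 4123, so the area is 4123/2.
The number of boundary lattice points is Σ gcd(|Δx|,|Δy|) = gcd(11,84) + gcd(9,5) + gcd(64,80) + gcd(50,27) + gcd(3,19) + gcd(9,7) = 1+1+16+1+1+1 = 21.
By Pick's theorem A = I + B/2 − 1, so I = 4123/2 − 21/2 + 1 = 2052.

2052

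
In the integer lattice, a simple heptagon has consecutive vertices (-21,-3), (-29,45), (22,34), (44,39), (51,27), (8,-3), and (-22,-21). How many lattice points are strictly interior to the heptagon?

2704

The shoelace formula gives twice the area as |((-21)·45 − (-29)·(-3)) + ((-29)·34 − 22·45) + (22·39 − 44·34) + (44·27 − 51·39) + (51·(-3) − 8·27) + (8·(-21) − (-22)·(-3)) + ((-22)·(-3) − (-21)·(-21))| = 5425, so the area is 5425/2.
The number of boundary lattice points is Σ gcd(|Δx|,|Δy|) = gcd(8,48) + gcd(51,11) + gcd(22,5) + gcd(7,12) + gcd(43,30) + gcd(30,18) + gcd(1,18) = 8+1+1+1+1+6+1 = 19.
Pick's theorem gives I = A − B/2 + 1 = 5425/2 − 19/2 + 1 = 2704.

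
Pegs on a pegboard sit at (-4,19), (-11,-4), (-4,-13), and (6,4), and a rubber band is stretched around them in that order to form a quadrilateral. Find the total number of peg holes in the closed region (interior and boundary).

277

By the shoelace formula, twice the signed area is |((-4)·(-4) − (-11)·19) + ((-11)·(-13) − (-4)·(-4)) + ((-4)·4 − 6·(-13)) + (6·19 − (-4)·4)| = 544, so the area is 272.
Along each edge there are gcd(|Δx|,|Δy|)+1 lattice points, so counting each shared vertex once the boundary has gcd(7,23) + gcd(7,9) + gcd(10,17) + gcd(10,15) = 1+1+1+5 = 8.
Pick's theorem gives I = A − B/2 + 1 = 272 − 8/2 + 1 = 269, so the closed region contains I + B = 269 + 8 = 277 lattice points.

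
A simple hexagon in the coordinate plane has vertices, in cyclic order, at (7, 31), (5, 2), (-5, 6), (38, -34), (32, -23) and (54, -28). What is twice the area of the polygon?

2271

The shoelace formula gives twice the area as |[7·2 − 5·31] + [5·6 − (-5)·2] + [(-5)·(-34) − 38·6] + [38·(-23) − 32·(-34)] + [32·(-28) − 54·(-23)] + [54·31 − 7·(-28)]| = 2271, so the area is 2271/2.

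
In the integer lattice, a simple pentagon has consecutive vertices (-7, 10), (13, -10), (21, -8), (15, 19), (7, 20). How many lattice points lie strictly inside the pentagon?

458

By the shoelace formula, twice the signed area is |[(-7)·(-10) − 13·10] + [13·(-8) − 21·(-10)] + [21·19 − 15·(-8)] + [15·20 − 7·19] + [7·10 − (-7)·20]| = 942, so the area is 471.
Summing gcd(|Δx|,|Δy|) over the edges gives the boundary count: gcd(20,20) + gcd(8,2) + gcd(6,27) + gcd(8,1) + gcd(14,10) = 20+2+3+1+2 = 28.
By Pick's theorem A = I + B/2 − 1, so I = 471 − 28/2 + 1 = 458.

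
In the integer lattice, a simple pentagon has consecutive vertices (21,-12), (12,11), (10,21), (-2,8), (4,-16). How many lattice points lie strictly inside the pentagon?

459

By the shoelace formula, twice the signed area is |(21·11 − 12·(-12)) + (12·21 − 10·11) + (10·8 − (-2)·21) + ((-2)·(-16) − 4·8) + (4·(-12) − 21·(-16))| = 927, so the area is 463.5.
The number of boundary lattice points is Σ gcd(|Δx|,|Δy|) = gcd(9,23) + gcd(2,10) + gcd(12,13) + gcd(6,24) + gcd(17,4) = 1+2+1+6+1 = 11.
By Pick's theorem A = I + B/2 − 1, so I = 463.5 − 11/2 + 1 = 459.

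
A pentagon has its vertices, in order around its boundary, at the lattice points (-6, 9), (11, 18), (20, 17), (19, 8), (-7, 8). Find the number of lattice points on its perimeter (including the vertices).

30

Along each edge there are gcd(|Δx|,|Δy|)+1 lattice points, so counting each shared vertex once the boundary has gcd(17,9) + gcd(9,1) + gcd(1,9) + gcd(26,0) + gcd(1,1) = 1+1+1+26+1 = 30.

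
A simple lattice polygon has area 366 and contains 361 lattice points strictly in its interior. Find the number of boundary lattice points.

12

Pick's theorem gives A = I + B/2 − 1, so B = 2(A − I + 1) = 2(366 − 361 + 1) = 12.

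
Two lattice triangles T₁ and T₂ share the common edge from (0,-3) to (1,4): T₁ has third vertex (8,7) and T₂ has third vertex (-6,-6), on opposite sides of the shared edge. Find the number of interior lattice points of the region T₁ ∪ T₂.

The union is the simple quadrilateral with vertices (0,-3), (8,7), (1,4), (-6,-6) in order.
The shoelace formula gives twice the area as |[0·7 − 8·(-3)] + [8·4 − 1·7] + [1·(-6) − (-6)·4] + [(-6)·(-3) − 0·(-6)]| = 85, so the area is 42.5.
Along each edge there are gcd(|Δx|,|Δy|)+1 lattice points, so counting each shared vertex once the boundary has gcd(8,10) + gcd(7,3) + gcd(7,10) + gcd(6,3) = 2+1+1+3 = 7.
By Pick's theorem I = A − B/2 + 1 = 42.5 − 7/2 + 1 = 40.

40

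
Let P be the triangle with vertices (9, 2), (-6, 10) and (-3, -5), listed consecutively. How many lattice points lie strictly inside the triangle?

The shoelace formula gives twice the area as |[9·10 − (-6)·2] + [(-6)·(-5) − (-3)·10] + [(-3)·2 − 9·(-5)]| = 201, so the area is 201/2.
Along each edge there are gcd(|Δx|,|Δy|)+1 lattice points, so counting each shared vertex once the boundary has gcd(15,8) + gcd(3,15) + gcd(12,7) = 1+3+1 = 5.
By Pick's theorem A = I + B/2 − 1, so I = 201/2 − 5/2 + 1 = 99.

99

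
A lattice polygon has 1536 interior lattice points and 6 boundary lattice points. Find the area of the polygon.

1538

By Pick's theorem, A = I + B/2 − 1 = 1536 + 6/2 − 1 = 1538.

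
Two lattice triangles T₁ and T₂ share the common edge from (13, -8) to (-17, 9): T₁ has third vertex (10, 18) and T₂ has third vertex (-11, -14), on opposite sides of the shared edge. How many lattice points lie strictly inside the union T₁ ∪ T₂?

The union is the simple quadrilateral with vertices (13, -8), (10, 18), (-17, 9), (-11, -14) in order.
Using the shoelace formula, 2A = |[13·18 − 10·(-8)] + [10·9 − (-17)·18] + [(-17)·(-14) − (-11)·9] + [(-11)·(-8) − 13·(-14)]| = 1317, so the area is 1317/2.
The number of boundary lattice points is Σ gcd(|Δx|,|Δy|) = gcd(3,26) + gcd(27,9) + gcd(6,23) + gcd(24,6) = 1+9+1+6 = 17.
By Pick's theorem I = A − B/2 + 1 = 1317/2 − 17/2 + 1 = 651.

651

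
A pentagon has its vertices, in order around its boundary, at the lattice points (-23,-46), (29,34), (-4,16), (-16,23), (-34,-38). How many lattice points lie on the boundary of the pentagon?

Along each edge there are gcd(|Δx|,|Δy|)+1 lattice points, so counting each shared vertex once the boundary has gcd(52,80) + gcd(33,18) + gcd(12,7) + gcd(18,61) + gcd(11,8) = 4+3+1+1+1 = 10.

10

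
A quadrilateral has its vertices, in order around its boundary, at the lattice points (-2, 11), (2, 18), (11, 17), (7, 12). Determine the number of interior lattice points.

53

The shoelace formula gives twice the area as |[(-2)·18 − 2·11] + [2·17 − 11·18] + [11·12 − 7·17] + [7·11 − (-2)·12]| = 108, so the area is 54.
Along each edge there are gcd(|Δx|,|Δy|)+1 lattice points, so counting each shared vertex once the boundary has gcd(4,7) + gcd(9,1) + gcd(4,5) + gcd(9,1) = 1+1+1+1 = 4.
By Pick's theorem A = I + B/2 − 1, so I = 54 − 4/2 + 1 = 53.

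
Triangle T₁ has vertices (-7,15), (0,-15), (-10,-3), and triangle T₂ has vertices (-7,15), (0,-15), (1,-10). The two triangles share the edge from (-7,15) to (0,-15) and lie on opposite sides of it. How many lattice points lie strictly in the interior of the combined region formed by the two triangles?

138

The union is the simple quadrilateral with vertices (-7,15), (-10,-3), (0,-15), (1,-10) in order.
Using the shoelace formula, 2A = |((-7)·(-3) − (-10)·15) + ((-10)·(-15) − 0·(-3)) + (0·(-10) − 1·(-15)) + (1·15 − (-7)·(-10))| = 281, so the area is 281/2.
Along each edge there are gcd(|Δx|,|Δy|)+1 lattice points, so counting each shared vertex once the boundary has gcd(3,18) + gcd(10,12) + gcd(1,5) + gcd(8,25) = 3+2+1+1 = 7.
By Pick's theorem I = A − B/2 + 1 = 281/2 − 7/2 + 1 = 138.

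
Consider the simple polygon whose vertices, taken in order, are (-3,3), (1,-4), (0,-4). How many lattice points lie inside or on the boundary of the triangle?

6

The shoelace formula gives twice the area as |((-3)·(-4) − 1·3) + (1·(-4) − 0·(-4)) + (0·3 − (-3)·(-4))| = 7, so the area is 7/2.
Along each edge there are gcd(|Δx|,|Δy|)+1 lattice points, so counting each shared vertex once the boundary has gcd(4,7) + gcd(1,0) + gcd(3,7) = 1+1+1 = 3.
Pick's theorem gives I = A − B/2 + 1 = 7/2 − 3/2 + 1 = 3, so the closed region contains I + B = 3 + 3 = 6 lattice points.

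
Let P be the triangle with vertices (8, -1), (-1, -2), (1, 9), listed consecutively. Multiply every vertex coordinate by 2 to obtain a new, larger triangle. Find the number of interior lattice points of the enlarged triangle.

By the shoelace formula, twice the signed area is |(8·(-2) − (-1)·(-1)) + ((-1)·9 − 1·(-2)) + (1·(-1) − 8·9)| = 97, so the area is 48.5.
Along each edge there are gcd(|Δx|,|Δy|)+1 lattice points, so counting each shared vertex once the boundary has gcd(9,1) + gcd(2,11) + gcd(7,10) = 1+1+1 = 3.
Scaling by 2 multiplies the area by 2² = 4 (so the new area is 194) and multiplies the boundary lattice-point count by 2, giving 6.
By Pick's theorem, the interior count of the dilated polygon is 194 − 6/2 + 1 = 192.

192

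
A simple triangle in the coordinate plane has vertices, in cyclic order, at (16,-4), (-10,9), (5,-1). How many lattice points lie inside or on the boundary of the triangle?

Using the shoelace formula, 2A = |[16·9 − (-10)·(-4)] + [(-10)·(-1) − 5·9] + [5·(-4) − 16·(-1)]| = 65, so the area is 32.5.
The number of boundary lattice points is Σ gcd(|Δx|,|Δy|) = gcd(26,13) + gcd(15,10) + gcd(11,3) = 13+5+1 = 19.
Pick's theorem gives I = A − B/2 + 1 = 32.5 − 19/2 + 1 = 24, so the closed region contains I + B = 24 + 19 = 43 lattice points.

43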